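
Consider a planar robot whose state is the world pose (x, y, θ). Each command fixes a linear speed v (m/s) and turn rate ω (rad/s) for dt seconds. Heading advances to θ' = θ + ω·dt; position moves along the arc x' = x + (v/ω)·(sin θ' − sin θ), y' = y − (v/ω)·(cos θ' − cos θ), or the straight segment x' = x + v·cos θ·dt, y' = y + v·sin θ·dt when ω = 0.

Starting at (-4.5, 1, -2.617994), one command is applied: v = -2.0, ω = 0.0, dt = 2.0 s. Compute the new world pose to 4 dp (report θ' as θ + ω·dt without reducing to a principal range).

θ' = -2.6180 + 0.0·2.0 = -2.6180
ω = 0 → straight: x' = -4.5 + -2.0·cos(-2.6180)·2.0 = -1.0359
y' = 1 + -2.0·sin(-2.6180)·2.0 = 3.0000

(-1.0359, 3.0000, -2.6180)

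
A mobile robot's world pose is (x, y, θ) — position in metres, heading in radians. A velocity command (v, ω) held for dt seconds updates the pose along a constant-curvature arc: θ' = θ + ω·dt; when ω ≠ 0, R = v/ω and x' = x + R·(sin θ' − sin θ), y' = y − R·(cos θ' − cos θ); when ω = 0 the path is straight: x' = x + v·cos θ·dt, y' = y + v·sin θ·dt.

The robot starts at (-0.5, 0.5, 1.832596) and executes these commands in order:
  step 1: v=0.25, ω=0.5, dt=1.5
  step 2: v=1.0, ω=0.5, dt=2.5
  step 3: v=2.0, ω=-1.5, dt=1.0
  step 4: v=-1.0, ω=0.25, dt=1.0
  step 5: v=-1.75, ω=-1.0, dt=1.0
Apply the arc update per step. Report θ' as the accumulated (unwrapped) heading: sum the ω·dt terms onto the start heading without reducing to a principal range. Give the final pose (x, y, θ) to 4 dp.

(-3.2728, -1.3459, 1.5826)

step 1: θ'=2.5826 (R=0.5000) → pose (-0.7178, 0.7945, 2.5826)
step 2: θ'=3.8326 (R=2.0000) → pose (-3.0531, 0.6401, 3.8326)
step 3: θ'=2.3326 (R=-1.3333) → pose (-4.8676, 0.7473, 2.3326)
step 4: θ'=2.5826 (R=-4.0000) → pose (-4.0946, 0.1170, 2.5826)
step 5: θ'=1.5826 (R=1.7500) → pose (-3.2728, -1.3459, 1.5826)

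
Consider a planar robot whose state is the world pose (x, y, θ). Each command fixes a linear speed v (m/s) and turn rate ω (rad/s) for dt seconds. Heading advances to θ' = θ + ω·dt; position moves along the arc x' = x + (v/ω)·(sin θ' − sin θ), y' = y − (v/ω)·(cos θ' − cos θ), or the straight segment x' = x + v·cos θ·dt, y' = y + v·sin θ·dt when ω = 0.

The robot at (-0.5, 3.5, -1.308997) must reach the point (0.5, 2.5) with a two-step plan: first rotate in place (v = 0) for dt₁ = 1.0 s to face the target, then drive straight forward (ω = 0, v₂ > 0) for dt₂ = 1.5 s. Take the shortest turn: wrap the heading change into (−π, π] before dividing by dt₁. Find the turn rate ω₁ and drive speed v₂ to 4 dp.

heading to target = atan2(2.5−3.5, 0.5−-0.5) = -0.7854
Δθ = wrap(-0.7854 − -1.3090) = 0.5236; ω₁ = Δθ/dt₁ = 0.5236
distance = √((0.5−-0.5)² + (2.5−3.5)²) = 1.4142; v₂ = distance/dt₂ = 0.9428

ω₁ = 0.5236, v₂ = 0.9428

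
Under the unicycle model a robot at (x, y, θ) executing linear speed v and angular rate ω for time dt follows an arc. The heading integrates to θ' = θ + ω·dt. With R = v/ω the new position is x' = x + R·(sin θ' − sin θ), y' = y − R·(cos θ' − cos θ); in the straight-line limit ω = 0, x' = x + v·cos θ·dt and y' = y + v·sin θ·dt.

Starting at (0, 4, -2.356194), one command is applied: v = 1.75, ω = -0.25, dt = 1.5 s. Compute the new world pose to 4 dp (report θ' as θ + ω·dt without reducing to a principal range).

(-2.1569, 2.5310, -2.7312)

θ' = -2.3562 + -0.25·1.5 = -2.7312
R = v/ω = 1.75/-0.25 = -7.0000
x' = 0 + -7.0000·(sin -2.7312 − sin -2.3562) = -2.1569
y' = 4 − -7.0000·(cos -2.7312 − cos -2.3562) = 2.5310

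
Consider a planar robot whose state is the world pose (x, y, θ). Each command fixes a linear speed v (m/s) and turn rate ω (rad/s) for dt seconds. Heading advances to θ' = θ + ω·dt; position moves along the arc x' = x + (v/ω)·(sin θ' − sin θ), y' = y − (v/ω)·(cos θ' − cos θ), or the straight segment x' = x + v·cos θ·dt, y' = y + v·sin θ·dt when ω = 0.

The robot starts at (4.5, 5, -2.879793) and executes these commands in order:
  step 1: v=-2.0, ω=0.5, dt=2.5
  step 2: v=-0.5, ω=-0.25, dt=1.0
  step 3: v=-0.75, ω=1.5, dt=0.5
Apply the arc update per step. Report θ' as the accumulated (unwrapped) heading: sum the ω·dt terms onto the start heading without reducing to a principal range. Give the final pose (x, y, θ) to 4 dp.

step 1: θ'=-1.6298 (R=-4.0000) → pose (7.4578, 8.6279, -1.6298)
step 2: θ'=-1.8798 (R=2.0000) → pose (7.5490, 9.1181, -1.8798)
step 3: θ'=-1.1298 (R=-0.5000) → pose (7.5248, 9.4836, -1.1298)

(7.5248, 9.4836, -1.1298)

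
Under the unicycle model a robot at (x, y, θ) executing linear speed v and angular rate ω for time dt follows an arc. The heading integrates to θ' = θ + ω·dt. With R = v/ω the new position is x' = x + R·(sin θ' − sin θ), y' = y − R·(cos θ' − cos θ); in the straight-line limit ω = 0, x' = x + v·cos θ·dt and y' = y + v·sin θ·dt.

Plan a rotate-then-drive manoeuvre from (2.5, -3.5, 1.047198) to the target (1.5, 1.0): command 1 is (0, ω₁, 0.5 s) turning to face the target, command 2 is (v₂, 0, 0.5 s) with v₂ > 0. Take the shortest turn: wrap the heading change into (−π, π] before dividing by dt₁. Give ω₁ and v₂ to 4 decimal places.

heading to target = atan2(1−-3.5, 1.5−2.5) = 1.7895
Δθ = wrap(1.7895 − 1.0472) = 0.7423; ω₁ = Δθ/dt₁ = 1.4845
distance = √((1.5−2.5)² + (1−-3.5)²) = 4.6098; v₂ = distance/dt₂ = 9.2195

ω₁ = 1.4845, v₂ = 9.2195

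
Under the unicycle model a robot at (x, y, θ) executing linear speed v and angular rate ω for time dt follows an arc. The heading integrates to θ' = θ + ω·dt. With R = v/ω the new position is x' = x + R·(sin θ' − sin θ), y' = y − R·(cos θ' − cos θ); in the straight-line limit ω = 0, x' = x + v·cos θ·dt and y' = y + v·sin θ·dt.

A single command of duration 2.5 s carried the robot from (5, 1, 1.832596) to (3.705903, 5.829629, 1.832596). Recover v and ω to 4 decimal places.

Δθ = 1.832596 − 1.832596 = 0.000000
ω = Δθ/dt = 0.000000/2.5 = 0.0000
ω = 0 → v = (Δx·cos θ + Δy·sin θ)/dt = 2.0000

v = 2.0000, ω = 0.0000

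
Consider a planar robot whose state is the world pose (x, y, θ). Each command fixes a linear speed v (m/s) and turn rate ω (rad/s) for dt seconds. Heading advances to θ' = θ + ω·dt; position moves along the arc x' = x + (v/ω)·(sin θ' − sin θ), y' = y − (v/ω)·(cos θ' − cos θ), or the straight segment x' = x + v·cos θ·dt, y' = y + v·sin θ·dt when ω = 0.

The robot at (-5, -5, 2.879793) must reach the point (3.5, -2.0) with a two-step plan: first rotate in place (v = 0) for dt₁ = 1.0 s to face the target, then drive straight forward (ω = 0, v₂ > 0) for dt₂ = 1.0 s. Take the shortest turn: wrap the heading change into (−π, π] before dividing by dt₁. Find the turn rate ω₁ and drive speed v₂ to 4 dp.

ω₁ = -2.5405, v₂ = 9.0139

heading to target = atan2(-2−-5, 3.5−-5) = 0.3393
Δθ = wrap(0.3393 − 2.8798) = -2.5405; ω₁ = Δθ/dt₁ = -2.5405
distance = √((3.5−-5)² + (-2−-5)²) = 9.0139; v₂ = distance/dt₂ = 9.0139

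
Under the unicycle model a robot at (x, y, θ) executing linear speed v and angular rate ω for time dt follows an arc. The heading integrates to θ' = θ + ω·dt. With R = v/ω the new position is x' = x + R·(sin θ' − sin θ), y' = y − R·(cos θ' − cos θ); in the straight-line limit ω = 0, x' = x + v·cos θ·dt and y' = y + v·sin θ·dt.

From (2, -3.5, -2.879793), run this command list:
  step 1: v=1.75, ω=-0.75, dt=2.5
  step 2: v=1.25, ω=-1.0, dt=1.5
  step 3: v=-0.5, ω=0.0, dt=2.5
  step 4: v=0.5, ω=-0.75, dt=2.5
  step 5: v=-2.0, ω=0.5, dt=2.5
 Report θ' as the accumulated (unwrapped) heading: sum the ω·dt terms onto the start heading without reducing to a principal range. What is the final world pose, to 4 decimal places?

(-1.9123, 3.5641, -6.8798)

step 1: θ'=-4.7548 (R=-2.3333) → pose (-0.9351, -1.1473, -4.7548)
step 2: θ'=-6.2548 (R=-1.2500) → pose (0.2782, 0.0492, -6.2548)
step 3: θ'=-6.2548 (straight) → pose (-0.9713, 0.0138, -6.2548)
step 4: θ'=-8.1298 (R=-0.6667) → pose (-0.3109, -0.8342, -8.1298)
step 5: θ'=-6.8798 (R=-4.0000) → pose (-1.9123, 3.5641, -6.8798)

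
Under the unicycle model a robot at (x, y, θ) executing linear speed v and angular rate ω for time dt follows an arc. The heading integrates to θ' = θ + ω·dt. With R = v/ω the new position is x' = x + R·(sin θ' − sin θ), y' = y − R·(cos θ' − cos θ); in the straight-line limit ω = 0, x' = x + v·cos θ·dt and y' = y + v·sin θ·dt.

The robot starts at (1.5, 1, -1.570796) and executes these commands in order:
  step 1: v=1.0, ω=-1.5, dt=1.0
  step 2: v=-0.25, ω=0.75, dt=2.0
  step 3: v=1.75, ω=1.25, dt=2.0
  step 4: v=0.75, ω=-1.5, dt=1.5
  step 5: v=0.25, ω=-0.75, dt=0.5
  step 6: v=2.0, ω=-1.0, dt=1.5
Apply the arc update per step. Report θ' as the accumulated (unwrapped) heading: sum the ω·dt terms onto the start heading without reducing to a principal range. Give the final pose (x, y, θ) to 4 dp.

(2.5119, -2.2176, -3.1958)

step 1: θ'=-3.0708 (R=-0.6667) → pose (0.8805, 0.3350, -3.0708)
step 2: θ'=-1.5708 (R=-0.3333) → pose (1.1902, 0.6675, -1.5708)
step 3: θ'=0.9292 (R=1.4000) → pose (3.7118, -0.1704, 0.9292)
step 4: θ'=-1.3208 (R=-0.5000) → pose (4.5969, -0.3459, -1.3208)
step 5: θ'=-1.6958 (R=-0.3333) → pose (4.6046, -0.4699, -1.6958)
step 6: θ'=-3.1958 (R=-2.0000) → pose (2.5119, -2.2176, -3.1958)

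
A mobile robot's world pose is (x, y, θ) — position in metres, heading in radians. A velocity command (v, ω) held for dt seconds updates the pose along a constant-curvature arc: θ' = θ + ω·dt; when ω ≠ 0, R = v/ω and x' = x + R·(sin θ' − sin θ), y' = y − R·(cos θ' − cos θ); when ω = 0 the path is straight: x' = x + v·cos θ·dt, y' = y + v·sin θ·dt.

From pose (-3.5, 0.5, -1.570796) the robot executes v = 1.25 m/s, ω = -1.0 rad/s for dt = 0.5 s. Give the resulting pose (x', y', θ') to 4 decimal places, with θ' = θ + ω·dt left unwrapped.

θ' = -1.5708 + -1.0·0.5 = -2.0708
R = v/ω = 1.25/-1.0 = -1.2500
x' = -3.5 + -1.2500·(sin -2.0708 − sin -1.5708) = -3.6530
y' = 0.5 − -1.2500·(cos -2.0708 − cos -1.5708) = -0.0993

(-3.6530, -0.0993, -2.0708)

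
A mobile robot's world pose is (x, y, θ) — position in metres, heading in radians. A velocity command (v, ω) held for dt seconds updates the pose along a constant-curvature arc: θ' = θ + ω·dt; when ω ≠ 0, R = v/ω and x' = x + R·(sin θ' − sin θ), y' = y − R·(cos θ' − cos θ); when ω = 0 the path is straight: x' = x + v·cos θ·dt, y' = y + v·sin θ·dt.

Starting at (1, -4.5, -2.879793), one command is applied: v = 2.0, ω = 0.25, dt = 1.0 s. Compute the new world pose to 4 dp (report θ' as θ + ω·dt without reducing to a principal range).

θ' = -2.8798 + 0.25·1.0 = -2.6298
R = v/ω = 2.0/0.25 = 8.0000
x' = 1 + 8.0000·(sin -2.6298 − sin -2.8798) = -0.8474
y' = -4.5 − 8.0000·(cos -2.6298 − cos -2.8798) = -5.2525

(-0.8474, -5.2525, -2.6298)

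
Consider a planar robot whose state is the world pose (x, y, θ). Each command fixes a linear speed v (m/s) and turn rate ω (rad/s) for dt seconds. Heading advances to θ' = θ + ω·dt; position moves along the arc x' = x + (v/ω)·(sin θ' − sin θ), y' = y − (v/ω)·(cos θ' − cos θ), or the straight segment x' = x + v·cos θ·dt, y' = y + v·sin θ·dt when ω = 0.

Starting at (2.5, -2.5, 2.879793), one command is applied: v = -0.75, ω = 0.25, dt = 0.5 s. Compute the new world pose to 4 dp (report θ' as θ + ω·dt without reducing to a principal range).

(2.8673, -2.5742, 3.0048)

θ' = 2.8798 + 0.25·0.5 = 3.0048
R = v/ω = -0.75/0.25 = -3.0000
x' = 2.5 + -3.0000·(sin 3.0048 − sin 2.8798) = 2.8673
y' = -2.5 − -3.0000·(cos 3.0048 − cos 2.8798) = -2.5742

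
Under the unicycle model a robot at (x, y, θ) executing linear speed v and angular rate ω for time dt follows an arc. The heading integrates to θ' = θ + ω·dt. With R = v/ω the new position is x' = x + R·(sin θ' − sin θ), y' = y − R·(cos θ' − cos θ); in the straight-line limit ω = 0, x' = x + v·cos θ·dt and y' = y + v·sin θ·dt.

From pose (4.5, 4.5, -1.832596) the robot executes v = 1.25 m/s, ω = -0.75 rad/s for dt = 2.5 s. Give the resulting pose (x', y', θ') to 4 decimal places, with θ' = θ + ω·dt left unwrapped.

(1.9964, 3.5246, -3.7076)

θ' = -1.8326 + -0.75·2.5 = -3.7076
R = v/ω = 1.25/-0.75 = -1.6667
x' = 4.5 + -1.6667·(sin -3.7076 − sin -1.8326) = 1.9964
y' = 4.5 − -1.6667·(cos -3.7076 − cos -1.8326) = 3.5246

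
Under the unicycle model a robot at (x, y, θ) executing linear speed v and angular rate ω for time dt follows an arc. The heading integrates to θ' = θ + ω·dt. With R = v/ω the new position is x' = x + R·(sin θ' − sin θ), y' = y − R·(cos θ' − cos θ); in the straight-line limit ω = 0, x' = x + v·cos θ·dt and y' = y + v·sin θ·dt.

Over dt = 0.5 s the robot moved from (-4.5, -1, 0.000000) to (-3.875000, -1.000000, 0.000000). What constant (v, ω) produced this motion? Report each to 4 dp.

Δθ = 0.000000 − 0.000000 = 0.000000
ω = Δθ/dt = 0.000000/0.5 = 0.0000
ω = 0 → v = (Δx·cos θ + Δy·sin θ)/dt = 1.2500

v = 1.2500, ω = 0.0000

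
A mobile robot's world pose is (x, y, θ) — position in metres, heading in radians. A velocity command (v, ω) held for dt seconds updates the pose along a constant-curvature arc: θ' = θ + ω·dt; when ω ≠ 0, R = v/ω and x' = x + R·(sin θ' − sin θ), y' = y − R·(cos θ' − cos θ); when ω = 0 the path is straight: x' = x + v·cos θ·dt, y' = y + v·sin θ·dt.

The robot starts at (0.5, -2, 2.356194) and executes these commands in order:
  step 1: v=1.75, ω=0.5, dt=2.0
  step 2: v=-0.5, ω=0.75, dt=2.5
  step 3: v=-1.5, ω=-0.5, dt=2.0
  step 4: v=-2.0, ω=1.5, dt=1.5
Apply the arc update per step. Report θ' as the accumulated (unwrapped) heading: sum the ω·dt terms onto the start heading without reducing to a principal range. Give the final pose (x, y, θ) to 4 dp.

(-3.7816, 4.7272, 6.4812)

step 1: θ'=3.3562 (R=3.5000) → pose (-2.7202, -1.0552, 3.3562)
step 2: θ'=5.2312 (R=-0.6667) → pose (-2.2833, -0.0732, 5.2312)
step 3: θ'=4.2312 (R=3.0000) → pose (-2.3373, 2.8028, 4.2312)
step 4: θ'=6.4812 (R=-1.3333) → pose (-3.7816, 4.7272, 6.4812)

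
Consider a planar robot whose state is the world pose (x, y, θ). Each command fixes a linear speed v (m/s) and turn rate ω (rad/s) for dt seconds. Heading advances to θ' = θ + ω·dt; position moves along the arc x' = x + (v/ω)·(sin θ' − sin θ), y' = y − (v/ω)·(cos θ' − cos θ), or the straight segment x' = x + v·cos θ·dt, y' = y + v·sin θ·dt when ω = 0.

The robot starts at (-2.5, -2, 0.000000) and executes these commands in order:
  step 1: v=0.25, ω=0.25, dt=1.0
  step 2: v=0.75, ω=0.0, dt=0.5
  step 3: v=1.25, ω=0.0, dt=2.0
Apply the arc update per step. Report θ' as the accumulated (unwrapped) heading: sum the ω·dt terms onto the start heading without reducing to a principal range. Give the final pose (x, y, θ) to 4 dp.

(0.5330, -1.2576, 0.2500)

step 1: θ'=0.2500 (R=1.0000) → pose (-2.2526, -1.9689, 0.2500)
step 2: θ'=0.2500 (straight) → pose (-1.8893, -1.8761, 0.2500)
step 3: θ'=0.2500 (straight) → pose (0.5330, -1.2576, 0.2500)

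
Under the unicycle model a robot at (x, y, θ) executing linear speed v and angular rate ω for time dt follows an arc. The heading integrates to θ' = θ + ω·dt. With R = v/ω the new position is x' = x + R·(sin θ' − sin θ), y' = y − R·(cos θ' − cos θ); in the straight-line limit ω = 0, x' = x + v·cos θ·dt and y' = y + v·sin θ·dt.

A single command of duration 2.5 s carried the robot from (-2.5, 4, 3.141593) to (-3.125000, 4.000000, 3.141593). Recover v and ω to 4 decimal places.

v = 0.2500, ω = 0.0000

Δθ = 3.141593 − 3.141593 = 0.000000
ω = Δθ/dt = 0.000000/2.5 = 0.0000
ω = 0 → v = (Δx·cos θ + Δy·sin θ)/dt = 0.2500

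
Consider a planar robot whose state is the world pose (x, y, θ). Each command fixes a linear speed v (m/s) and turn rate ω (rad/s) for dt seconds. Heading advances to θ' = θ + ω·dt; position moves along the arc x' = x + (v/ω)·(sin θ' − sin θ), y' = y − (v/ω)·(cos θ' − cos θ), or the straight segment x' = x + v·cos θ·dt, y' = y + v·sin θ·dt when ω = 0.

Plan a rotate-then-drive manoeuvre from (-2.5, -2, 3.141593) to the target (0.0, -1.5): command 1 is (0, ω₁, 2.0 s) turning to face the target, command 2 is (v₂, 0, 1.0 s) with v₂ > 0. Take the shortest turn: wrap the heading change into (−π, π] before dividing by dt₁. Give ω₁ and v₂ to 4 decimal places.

ω₁ = -1.4721, v₂ = 2.5495

heading to target = atan2(-1.5−-2, 0−-2.5) = 0.1974
Δθ = wrap(0.1974 − 3.1416) = -2.9442; ω₁ = Δθ/dt₁ = -1.4721
distance = √((0−-2.5)² + (-1.5−-2)²) = 2.5495; v₂ = distance/dt₂ = 2.5495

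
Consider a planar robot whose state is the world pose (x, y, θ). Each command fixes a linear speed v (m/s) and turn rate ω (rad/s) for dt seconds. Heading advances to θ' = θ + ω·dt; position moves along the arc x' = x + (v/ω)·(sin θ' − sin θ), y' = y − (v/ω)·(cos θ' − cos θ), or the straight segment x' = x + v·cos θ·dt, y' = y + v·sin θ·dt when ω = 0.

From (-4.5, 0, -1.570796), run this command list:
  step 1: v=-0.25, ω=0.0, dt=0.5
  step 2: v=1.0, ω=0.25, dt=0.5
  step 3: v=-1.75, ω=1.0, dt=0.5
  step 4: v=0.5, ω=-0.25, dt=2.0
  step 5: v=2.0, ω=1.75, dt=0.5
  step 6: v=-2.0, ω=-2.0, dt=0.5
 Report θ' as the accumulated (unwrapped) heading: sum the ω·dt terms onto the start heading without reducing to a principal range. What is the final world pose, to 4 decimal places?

step 1: θ'=-1.5708 (straight) → pose (-4.5000, 0.1250, -1.5708)
step 2: θ'=-1.4458 (R=4.0000) → pose (-4.4688, -0.3737, -1.4458)
step 3: θ'=-0.9458 (R=-1.7500) → pose (-4.7860, 0.4320, -0.9458)
step 4: θ'=-1.4458 (R=-2.0000) → pose (-4.4235, -0.4888, -1.4458)
step 5: θ'=-0.5708 (R=1.1429) → pose (-3.9070, -1.3080, -0.5708)
step 6: θ'=-1.5708 (R=1.0000) → pose (-4.3667, -0.4665, -1.5708)

(-4.3667, -0.4665, -1.5708)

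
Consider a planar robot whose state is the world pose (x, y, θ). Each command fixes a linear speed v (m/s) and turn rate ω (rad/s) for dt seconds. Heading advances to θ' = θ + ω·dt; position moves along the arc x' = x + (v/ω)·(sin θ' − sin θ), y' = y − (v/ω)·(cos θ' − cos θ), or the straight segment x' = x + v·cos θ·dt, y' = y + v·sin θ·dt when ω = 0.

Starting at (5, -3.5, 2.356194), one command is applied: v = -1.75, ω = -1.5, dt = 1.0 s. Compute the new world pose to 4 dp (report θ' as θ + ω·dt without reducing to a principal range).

θ' = 2.3562 + -1.5·1.0 = 0.8562
R = v/ω = -1.75/-1.5 = 1.1667
x' = 5 + 1.1667·(sin 0.8562 − sin 2.3562) = 5.0563
y' = -3.5 − 1.1667·(cos 0.8562 − cos 2.3562) = -5.0895

(5.0563, -5.0895, 0.8562)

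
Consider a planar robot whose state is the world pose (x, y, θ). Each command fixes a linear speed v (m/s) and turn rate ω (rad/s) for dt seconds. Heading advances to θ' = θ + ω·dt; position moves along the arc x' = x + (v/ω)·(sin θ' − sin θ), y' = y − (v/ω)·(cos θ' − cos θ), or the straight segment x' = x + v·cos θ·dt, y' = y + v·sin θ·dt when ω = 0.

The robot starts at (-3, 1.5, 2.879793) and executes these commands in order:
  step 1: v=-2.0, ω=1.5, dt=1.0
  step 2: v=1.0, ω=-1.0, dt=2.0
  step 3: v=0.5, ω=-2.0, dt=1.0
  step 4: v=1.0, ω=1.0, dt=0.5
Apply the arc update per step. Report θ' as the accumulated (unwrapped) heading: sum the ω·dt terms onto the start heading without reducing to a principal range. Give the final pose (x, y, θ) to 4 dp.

step 1: θ'=4.3798 (R=-1.3333) → pose (-1.3946, 2.3526, 4.3798)
step 2: θ'=2.3798 (R=-1.0000) → pose (-3.0301, 1.9555, 2.3798)
step 3: θ'=0.3798 (R=-0.2500) → pose (-2.9502, 2.3686, 0.3798)
step 4: θ'=0.8798 (R=1.0000) → pose (-2.5503, 2.6600, 0.8798)

(-2.5503, 2.6600, 0.8798)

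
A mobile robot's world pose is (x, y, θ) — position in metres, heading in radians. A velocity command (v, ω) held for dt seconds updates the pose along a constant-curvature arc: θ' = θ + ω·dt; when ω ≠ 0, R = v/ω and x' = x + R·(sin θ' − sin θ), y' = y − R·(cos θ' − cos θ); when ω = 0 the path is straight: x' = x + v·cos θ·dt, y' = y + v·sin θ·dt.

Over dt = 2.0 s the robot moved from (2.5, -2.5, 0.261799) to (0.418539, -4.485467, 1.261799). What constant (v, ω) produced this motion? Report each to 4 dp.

v = -1.5000, ω = 0.5000

Δθ = 1.261799 − 0.261799 = 1.000000
ω = Δθ/dt = 1.000000/2.0 = 0.5000
R = Δx/(sin θ' − sin θ) = -3.0000
v = R·ω = -3.0000·0.5000 = -1.5000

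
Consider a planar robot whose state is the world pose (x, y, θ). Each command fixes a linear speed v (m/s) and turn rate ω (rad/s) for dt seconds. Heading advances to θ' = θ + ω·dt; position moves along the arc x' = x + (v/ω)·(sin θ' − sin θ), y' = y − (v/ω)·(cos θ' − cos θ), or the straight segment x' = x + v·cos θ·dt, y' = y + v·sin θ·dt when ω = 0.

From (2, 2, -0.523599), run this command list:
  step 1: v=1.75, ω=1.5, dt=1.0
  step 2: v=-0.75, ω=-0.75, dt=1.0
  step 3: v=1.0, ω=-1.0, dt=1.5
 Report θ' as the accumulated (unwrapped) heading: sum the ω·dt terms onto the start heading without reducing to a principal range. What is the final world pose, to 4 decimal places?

(4.1265, 1.2609, -1.2736)

step 1: θ'=0.9764 (R=1.1667) → pose (3.5499, 2.3570, 0.9764)
step 2: θ'=0.2264 (R=1.0000) → pose (2.9459, 1.9425, 0.2264)
step 3: θ'=-1.2736 (R=-1.0000) → pose (4.1265, 1.2609, -1.2736)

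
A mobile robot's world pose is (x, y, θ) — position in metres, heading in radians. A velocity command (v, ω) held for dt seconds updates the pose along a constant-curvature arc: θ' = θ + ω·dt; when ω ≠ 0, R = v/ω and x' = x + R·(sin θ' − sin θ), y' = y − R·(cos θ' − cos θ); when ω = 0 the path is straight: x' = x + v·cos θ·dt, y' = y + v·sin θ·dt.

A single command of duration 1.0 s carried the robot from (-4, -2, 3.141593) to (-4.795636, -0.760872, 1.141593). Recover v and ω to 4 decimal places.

Δθ = 1.141593 − 3.141593 = -2.000000
ω = Δθ/dt = -2.000000/1.0 = -2.0000
R = −Δy/(cos θ' − cos θ) = -0.8750
v = R·ω = -0.8750·-2.0000 = 1.7500

v = 1.7500, ω = -2.0000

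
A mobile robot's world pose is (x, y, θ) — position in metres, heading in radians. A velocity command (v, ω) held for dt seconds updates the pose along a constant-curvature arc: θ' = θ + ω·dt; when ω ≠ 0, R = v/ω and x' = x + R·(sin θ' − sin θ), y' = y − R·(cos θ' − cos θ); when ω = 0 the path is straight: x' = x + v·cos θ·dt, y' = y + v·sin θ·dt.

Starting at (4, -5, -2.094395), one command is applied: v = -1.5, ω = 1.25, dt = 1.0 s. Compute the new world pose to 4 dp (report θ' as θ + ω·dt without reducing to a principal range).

(3.8579, -3.6030, -0.8444)

θ' = -2.0944 + 1.25·1.0 = -0.8444
R = v/ω = -1.5/1.25 = -1.2000
x' = 4 + -1.2000·(sin -0.8444 − sin -2.0944) = 3.8579
y' = -5 − -1.2000·(cos -0.8444 − cos -2.0944) = -3.6030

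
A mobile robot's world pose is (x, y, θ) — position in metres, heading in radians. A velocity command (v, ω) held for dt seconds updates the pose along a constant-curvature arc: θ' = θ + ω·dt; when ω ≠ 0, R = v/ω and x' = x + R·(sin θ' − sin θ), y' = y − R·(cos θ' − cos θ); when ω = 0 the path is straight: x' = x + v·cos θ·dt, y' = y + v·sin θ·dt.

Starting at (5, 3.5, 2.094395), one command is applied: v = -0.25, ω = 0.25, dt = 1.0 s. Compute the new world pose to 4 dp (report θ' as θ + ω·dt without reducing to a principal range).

(5.1506, 3.3013, 2.3444)

θ' = 2.0944 + 0.25·1.0 = 2.3444
R = v/ω = -0.25/0.25 = -1.0000
x' = 5 + -1.0000·(sin 2.3444 − sin 2.0944) = 5.1506
y' = 3.5 − -1.0000·(cos 2.3444 − cos 2.0944) = 3.3013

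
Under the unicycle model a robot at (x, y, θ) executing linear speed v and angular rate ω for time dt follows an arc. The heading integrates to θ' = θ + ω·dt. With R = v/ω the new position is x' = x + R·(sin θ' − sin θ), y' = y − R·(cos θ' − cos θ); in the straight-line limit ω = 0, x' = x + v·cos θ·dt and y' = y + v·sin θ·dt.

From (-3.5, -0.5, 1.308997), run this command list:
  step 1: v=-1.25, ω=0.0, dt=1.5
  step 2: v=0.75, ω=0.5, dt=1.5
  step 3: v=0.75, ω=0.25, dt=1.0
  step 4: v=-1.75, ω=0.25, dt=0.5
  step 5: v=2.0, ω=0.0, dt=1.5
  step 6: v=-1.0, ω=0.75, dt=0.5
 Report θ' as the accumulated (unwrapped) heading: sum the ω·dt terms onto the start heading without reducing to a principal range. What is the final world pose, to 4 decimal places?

step 1: θ'=1.3090 (straight) → pose (-3.9853, -2.3111, 1.3090)
step 2: θ'=2.0590 (R=1.5000) → pose (-4.1094, -1.2193, 2.0590)
step 3: θ'=2.3090 (R=3.0000) → pose (-4.5399, -0.6076, 2.3090)
step 4: θ'=2.4340 (R=-7.0000) → pose (-3.9122, -1.2163, 2.4340)
step 5: θ'=2.4340 (straight) → pose (-6.1920, 0.7337, 2.4340)
step 6: θ'=2.8090 (R=-1.3333) → pose (-5.7606, 0.4867, 2.8090)

(-5.7606, 0.4867, 2.8090)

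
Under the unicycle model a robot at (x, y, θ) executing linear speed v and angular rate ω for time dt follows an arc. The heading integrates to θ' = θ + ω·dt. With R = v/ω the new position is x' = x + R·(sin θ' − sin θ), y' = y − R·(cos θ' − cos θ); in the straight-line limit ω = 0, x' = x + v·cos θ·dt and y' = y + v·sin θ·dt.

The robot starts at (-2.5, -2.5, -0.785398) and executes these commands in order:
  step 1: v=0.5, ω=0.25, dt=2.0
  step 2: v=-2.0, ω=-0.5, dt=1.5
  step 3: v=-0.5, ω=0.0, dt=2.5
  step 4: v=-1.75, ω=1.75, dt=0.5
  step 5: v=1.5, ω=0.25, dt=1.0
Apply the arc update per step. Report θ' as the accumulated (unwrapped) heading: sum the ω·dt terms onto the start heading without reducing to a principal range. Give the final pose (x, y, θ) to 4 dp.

(-3.8059, 0.2917, 0.0896)

step 1: θ'=-0.2854 (R=2.0000) → pose (-1.6489, -3.0049, -0.2854)
step 2: θ'=-1.0354 (R=4.0000) → pose (-3.9630, -1.2074, -1.0354)
step 3: θ'=-1.0354 (straight) → pose (-4.6007, -0.1323, -1.0354)
step 4: θ'=-0.1604 (R=-1.0000) → pose (-5.3011, 0.3446, -0.1604)
step 5: θ'=0.0896 (R=6.0000) → pose (-3.8059, 0.2917, 0.0896)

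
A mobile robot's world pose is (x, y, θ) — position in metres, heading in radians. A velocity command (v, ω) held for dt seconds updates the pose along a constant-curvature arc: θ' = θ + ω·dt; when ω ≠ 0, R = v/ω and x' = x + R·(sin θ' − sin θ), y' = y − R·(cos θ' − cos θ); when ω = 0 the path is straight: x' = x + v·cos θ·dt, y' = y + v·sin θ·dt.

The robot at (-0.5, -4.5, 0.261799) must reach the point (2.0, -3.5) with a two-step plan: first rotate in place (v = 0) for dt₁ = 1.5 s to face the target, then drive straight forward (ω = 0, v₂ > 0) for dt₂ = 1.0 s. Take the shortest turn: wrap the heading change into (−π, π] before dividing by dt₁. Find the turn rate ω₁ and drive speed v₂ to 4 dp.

ω₁ = 0.0791, v₂ = 2.6926

heading to target = atan2(-3.5−-4.5, 2−-0.5) = 0.3805
Δθ = wrap(0.3805 − 0.2618) = 0.1187; ω₁ = Δθ/dt₁ = 0.0791
distance = √((2−-0.5)² + (-3.5−-4.5)²) = 2.6926; v₂ = distance/dt₂ = 2.6926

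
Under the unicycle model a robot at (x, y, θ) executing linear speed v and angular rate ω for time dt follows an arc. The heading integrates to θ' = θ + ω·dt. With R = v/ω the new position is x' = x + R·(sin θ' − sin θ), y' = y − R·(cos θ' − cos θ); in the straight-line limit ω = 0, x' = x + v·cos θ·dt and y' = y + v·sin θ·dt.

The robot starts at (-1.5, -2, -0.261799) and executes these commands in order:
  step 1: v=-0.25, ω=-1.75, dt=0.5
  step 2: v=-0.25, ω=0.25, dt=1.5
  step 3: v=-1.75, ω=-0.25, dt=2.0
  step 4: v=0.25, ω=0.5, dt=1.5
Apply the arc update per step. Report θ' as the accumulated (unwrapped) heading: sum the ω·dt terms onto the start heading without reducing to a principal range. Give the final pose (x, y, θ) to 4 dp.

step 1: θ'=-1.1368 (R=0.1429) → pose (-1.5926, -1.9221, -1.1368)
step 2: θ'=-0.7618 (R=-1.0000) → pose (-1.8097, -1.6190, -0.7618)
step 3: θ'=-1.2618 (R=7.0000) → pose (-3.6466, 1.3175, -1.2618)
step 4: θ'=-0.5118 (R=0.5000) → pose (-3.4152, 1.0336, -0.5118)

(-3.4152, 1.0336, -0.5118)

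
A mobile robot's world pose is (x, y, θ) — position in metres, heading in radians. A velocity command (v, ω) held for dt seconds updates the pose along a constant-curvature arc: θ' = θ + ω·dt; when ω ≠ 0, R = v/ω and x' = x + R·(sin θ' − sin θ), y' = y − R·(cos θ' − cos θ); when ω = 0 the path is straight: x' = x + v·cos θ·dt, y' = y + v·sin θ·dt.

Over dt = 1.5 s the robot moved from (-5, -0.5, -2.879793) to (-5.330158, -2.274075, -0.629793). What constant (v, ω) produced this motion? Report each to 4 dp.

v = 1.5000, ω = 1.5000

Δθ = -0.629793 − -2.879793 = 2.250000
ω = Δθ/dt = 2.250000/1.5 = 1.5000
R = −Δy/(cos θ' − cos θ) = 1.0000
v = R·ω = 1.0000·1.5000 = 1.5000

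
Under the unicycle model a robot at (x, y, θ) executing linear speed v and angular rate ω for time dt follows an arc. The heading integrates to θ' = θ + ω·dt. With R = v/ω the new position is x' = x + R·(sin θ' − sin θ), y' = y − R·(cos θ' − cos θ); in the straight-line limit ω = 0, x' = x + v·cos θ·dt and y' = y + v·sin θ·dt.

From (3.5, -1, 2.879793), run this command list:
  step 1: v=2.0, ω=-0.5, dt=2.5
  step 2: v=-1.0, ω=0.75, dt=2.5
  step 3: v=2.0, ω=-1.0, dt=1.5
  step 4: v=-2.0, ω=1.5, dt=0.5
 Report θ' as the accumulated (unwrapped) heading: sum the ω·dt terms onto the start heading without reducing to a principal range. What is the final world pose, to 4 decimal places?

step 1: θ'=1.6298 (R=-4.0000) → pose (0.5422, 2.6279, 1.6298)
step 2: θ'=3.5048 (R=-1.3333) → pose (2.3469, 1.4601, 3.5048)
step 3: θ'=2.0048 (R=-2.0000) → pose (-0.1782, 2.4886, 2.0048)
step 4: θ'=2.7548 (R=-1.3333) → pose (0.5286, 1.8145, 2.7548)

(0.5286, 1.8145, 2.7548)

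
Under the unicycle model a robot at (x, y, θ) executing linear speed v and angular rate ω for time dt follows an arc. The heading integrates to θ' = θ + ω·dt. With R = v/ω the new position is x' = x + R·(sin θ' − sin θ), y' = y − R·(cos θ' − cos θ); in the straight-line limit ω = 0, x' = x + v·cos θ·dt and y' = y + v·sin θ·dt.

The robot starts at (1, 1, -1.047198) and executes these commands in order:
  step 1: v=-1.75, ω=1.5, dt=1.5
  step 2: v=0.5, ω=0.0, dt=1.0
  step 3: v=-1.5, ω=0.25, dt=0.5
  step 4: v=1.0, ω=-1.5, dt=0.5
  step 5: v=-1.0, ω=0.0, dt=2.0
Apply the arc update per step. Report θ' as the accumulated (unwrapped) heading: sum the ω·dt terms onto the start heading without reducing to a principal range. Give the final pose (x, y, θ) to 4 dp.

step 1: θ'=1.2028 (R=-1.1667) → pose (-1.0989, 0.8364, 1.2028)
step 2: θ'=1.2028 (straight) → pose (-0.9191, 1.3029, 1.2028)
step 3: θ'=1.3278 (R=-6.0000) → pose (-1.1445, 0.5881, 1.3278)
step 4: θ'=0.5778 (R=-0.6667) → pose (-0.8615, 0.9861, 0.5778)
step 5: θ'=0.5778 (straight) → pose (-2.5368, -0.1062, 0.5778)

(-2.5368, -0.1062, 0.5778)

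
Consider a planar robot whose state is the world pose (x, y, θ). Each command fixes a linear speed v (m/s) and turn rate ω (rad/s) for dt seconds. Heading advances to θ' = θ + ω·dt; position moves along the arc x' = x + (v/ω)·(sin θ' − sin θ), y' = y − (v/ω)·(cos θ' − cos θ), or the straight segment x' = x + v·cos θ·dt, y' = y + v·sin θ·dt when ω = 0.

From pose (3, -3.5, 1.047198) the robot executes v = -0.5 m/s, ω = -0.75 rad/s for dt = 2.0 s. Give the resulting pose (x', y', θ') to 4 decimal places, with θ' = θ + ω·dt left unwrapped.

θ' = 1.0472 + -0.75·2.0 = -0.4528
R = v/ω = -0.5/-0.75 = 0.6667
x' = 3 + 0.6667·(sin -0.4528 − sin 1.0472) = 2.1310
y' = -3.5 − 0.6667·(cos -0.4528 − cos 1.0472) = -3.7662

(2.1310, -3.7662, -0.4528)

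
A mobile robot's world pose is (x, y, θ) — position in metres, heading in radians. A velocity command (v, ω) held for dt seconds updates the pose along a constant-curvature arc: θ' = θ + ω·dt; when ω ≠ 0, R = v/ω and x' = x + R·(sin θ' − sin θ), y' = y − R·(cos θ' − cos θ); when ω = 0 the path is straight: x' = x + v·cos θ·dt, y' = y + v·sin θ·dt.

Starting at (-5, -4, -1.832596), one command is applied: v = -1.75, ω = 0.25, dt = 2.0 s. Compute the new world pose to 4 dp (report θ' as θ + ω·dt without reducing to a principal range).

θ' = -1.8326 + 0.25·2.0 = -1.3326
R = v/ω = -1.75/0.25 = -7.0000
x' = -5 + -7.0000·(sin -1.3326 − sin -1.8326) = -4.9591
y' = -4 − -7.0000·(cos -1.3326 − cos -1.8326) = -0.5366

(-4.9591, -0.5366, -1.3326)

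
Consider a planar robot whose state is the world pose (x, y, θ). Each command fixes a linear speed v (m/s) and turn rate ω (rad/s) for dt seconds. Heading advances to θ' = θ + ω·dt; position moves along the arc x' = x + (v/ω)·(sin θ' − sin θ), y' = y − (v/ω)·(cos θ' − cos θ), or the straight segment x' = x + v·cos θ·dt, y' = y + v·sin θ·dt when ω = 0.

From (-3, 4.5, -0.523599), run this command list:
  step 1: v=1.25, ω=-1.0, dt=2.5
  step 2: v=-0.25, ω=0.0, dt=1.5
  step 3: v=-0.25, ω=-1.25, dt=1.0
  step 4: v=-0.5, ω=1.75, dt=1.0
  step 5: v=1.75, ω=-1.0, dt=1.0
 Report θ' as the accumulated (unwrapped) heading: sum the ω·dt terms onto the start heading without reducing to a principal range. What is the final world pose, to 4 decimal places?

(-4.1430, 1.7976, -3.5236)

step 1: θ'=-3.0236 (R=-1.2500) → pose (-3.4779, 2.1762, -3.0236)
step 2: θ'=-3.0236 (straight) → pose (-3.1055, 2.2203, -3.0236)
step 3: θ'=-4.2736 (R=0.2000) → pose (-2.9009, 2.1067, -4.2736)
step 4: θ'=-2.5236 (R=-0.2857) → pose (-2.4767, 1.9952, -2.5236)
step 5: θ'=-3.5236 (R=-1.7500) → pose (-4.1430, 1.7976, -3.5236)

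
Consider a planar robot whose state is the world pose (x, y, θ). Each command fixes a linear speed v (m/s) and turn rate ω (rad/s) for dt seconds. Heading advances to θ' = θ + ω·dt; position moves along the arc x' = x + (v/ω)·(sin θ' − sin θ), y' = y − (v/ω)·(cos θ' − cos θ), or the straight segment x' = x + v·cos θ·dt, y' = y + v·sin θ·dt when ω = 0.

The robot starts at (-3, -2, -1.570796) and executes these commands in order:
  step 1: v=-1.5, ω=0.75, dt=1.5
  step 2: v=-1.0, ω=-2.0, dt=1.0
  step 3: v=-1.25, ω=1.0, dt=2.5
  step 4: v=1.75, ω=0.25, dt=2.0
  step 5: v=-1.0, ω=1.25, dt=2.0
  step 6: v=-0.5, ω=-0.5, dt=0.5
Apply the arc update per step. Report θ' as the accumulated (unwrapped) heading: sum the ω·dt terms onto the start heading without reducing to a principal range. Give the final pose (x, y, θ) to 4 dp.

(-1.2120, 2.3548, 2.8042)

step 1: θ'=-0.4458 (R=-2.0000) → pose (-4.1376, -0.1955, -0.4458)
step 2: θ'=-2.4458 (R=0.5000) → pose (-4.2426, 0.6394, -2.4458)
step 3: θ'=0.0542 (R=-1.2500) → pose (-5.1115, 2.8470, 0.0542)
step 4: θ'=0.5542 (R=7.0000) → pose (-1.8069, 3.8845, 0.5542)
step 5: θ'=3.0542 (R=-0.8000) → pose (-1.4557, 2.4073, 3.0542)
step 6: θ'=2.8042 (R=1.0000) → pose (-1.2120, 2.3548, 2.8042)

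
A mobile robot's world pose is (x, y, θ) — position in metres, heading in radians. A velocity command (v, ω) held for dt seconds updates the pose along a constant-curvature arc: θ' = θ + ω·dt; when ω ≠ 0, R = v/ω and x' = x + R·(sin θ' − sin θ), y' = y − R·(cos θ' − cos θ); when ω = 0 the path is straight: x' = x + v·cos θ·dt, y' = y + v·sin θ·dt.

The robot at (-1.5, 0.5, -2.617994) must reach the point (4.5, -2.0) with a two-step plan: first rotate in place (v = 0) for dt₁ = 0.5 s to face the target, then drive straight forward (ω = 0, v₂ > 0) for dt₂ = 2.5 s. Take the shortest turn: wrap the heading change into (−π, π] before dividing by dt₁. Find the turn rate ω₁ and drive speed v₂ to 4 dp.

heading to target = atan2(-2−0.5, 4.5−-1.5) = -0.3948
Δθ = wrap(-0.3948 − -2.6180) = 2.2232; ω₁ = Δθ/dt₁ = 4.4464
distance = √((4.5−-1.5)² + (-2−0.5)²) = 6.5000; v₂ = distance/dt₂ = 2.6000

ω₁ = 4.4464, v₂ = 2.6000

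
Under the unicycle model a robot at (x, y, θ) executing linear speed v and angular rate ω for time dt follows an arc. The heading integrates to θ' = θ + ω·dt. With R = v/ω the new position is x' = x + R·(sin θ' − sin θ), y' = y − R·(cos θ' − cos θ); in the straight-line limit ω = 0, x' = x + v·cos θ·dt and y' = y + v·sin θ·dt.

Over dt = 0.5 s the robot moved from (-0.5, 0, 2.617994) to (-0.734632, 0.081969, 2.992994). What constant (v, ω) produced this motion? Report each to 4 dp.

v = 0.5000, ω = 0.7500

Δθ = 2.992994 − 2.617994 = 0.375000
ω = Δθ/dt = 0.375000/0.5 = 0.7500
R = Δx/(sin θ' − sin θ) = 0.6667
v = R·ω = 0.6667·0.7500 = 0.5000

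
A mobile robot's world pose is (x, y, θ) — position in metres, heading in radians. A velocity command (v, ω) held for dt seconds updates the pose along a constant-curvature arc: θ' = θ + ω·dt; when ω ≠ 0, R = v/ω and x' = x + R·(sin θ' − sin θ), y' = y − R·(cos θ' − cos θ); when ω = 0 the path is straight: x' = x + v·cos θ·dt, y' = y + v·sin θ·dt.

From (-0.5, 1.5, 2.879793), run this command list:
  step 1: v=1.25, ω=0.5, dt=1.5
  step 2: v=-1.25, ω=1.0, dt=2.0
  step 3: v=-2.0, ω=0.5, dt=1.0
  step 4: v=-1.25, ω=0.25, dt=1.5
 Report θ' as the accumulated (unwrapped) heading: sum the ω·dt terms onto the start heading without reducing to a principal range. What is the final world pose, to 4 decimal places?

step 1: θ'=3.6298 (R=2.5000) → pose (-2.3196, 1.2931, 3.6298)
step 2: θ'=5.6298 (R=-1.2500) → pose (-2.1461, 3.3896, 5.6298)
step 3: θ'=6.1298 (R=-4.0000) → pose (-3.9665, 4.1666, 6.1298)
step 4: θ'=6.5048 (R=-5.0000) → pose (-5.8294, 4.1030, 6.5048)

(-5.8294, 4.1030, 6.5048)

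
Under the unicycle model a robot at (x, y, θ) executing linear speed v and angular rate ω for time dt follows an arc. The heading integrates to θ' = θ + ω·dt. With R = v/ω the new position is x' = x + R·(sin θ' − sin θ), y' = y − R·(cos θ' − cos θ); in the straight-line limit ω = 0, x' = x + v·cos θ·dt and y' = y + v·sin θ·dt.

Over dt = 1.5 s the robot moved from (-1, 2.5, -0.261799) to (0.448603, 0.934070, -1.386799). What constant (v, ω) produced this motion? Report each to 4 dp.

Δθ = -1.386799 − -0.261799 = -1.125000
ω = Δθ/dt = -1.125000/1.5 = -0.7500
R = −Δy/(cos θ' − cos θ) = -2.0000
v = R·ω = -2.0000·-0.7500 = 1.5000

v = 1.5000, ω = -0.7500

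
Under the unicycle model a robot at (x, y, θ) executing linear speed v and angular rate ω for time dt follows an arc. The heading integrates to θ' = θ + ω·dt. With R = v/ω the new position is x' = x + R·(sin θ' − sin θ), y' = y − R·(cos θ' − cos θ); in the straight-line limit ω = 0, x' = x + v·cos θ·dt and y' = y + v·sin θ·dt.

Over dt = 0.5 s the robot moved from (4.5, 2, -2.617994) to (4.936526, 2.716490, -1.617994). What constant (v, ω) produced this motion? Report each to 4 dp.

Δθ = -1.617994 − -2.617994 = 1.000000
ω = Δθ/dt = 1.000000/0.5 = 2.0000
R = −Δy/(cos θ' − cos θ) = -0.8750
v = R·ω = -0.8750·2.0000 = -1.7500

v = -1.7500, ω = 2.0000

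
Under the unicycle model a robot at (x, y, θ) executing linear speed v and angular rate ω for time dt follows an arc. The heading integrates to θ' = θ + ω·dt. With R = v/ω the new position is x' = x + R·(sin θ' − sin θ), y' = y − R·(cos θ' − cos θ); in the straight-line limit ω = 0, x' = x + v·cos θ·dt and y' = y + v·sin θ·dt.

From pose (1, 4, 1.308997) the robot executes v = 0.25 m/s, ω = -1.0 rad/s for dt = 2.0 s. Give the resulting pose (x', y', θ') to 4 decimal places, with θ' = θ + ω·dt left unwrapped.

(1.4008, 4.1279, -0.6910)

θ' = 1.3090 + -1.0·2.0 = -0.6910
R = v/ω = 0.25/-1.0 = -0.2500
x' = 1 + -0.2500·(sin -0.6910 − sin 1.3090) = 1.4008
y' = 4 − -0.2500·(cos -0.6910 − cos 1.3090) = 4.1279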